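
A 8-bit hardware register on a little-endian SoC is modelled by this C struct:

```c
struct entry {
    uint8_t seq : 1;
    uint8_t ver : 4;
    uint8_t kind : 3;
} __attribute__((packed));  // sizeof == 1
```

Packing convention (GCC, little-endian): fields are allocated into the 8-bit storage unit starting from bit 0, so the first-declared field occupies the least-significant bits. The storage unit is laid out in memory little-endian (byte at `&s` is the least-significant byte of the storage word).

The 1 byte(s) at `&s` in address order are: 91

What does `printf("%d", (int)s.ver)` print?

8

[0]=0x91 (little-endian) → word 0x91
seq [0+:1] = (word>>0) & 0x1 = 1
ver [1+:4] = (word>>1) & 0xf = 8  ←
kind [5+:3] = (word>>5) & 0x7 = 4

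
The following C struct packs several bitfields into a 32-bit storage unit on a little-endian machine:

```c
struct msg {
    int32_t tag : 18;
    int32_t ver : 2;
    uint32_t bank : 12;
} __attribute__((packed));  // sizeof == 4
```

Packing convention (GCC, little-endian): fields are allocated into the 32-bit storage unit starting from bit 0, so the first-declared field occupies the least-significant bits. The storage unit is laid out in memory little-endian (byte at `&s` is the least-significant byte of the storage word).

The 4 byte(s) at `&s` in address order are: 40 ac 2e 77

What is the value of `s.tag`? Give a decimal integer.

[0]=0x40 [1]=0xac [2]=0x2e [3]=0x77 (little-endian) → word 0x772eac40
tag:18 @ bit 0 → (0x772eac40>>0)&0x3ffff = 0x2ac40  ←
ver:2 @ bit 18 → (0x772eac40>>18)&0x3 = 0x3
bank:12 @ bit 20 → (0x772eac40>>20)&0xfff = 0x772
tag signed 18b, MSB=1: 175168 - 262144 = -86976

-86976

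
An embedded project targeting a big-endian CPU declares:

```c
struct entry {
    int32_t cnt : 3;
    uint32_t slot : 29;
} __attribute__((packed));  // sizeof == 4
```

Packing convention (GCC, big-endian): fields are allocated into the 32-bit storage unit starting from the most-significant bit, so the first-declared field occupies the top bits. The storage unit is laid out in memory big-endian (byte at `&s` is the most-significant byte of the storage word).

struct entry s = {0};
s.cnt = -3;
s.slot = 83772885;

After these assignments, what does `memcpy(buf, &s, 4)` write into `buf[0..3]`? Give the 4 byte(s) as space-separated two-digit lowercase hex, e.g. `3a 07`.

cnt:3 = -3 → 0x5 << 29 → word 0xa0000000
slot:29 = 83772885 → 0x4fe45d5 << 0 → word 0xa4fe45d5
word = 0xa4fe45d5 → big-endian bytes:
  [0]=0xa4  [1]=0xfe  [2]=0x45  [3]=0xd5

a4 fe 45 d5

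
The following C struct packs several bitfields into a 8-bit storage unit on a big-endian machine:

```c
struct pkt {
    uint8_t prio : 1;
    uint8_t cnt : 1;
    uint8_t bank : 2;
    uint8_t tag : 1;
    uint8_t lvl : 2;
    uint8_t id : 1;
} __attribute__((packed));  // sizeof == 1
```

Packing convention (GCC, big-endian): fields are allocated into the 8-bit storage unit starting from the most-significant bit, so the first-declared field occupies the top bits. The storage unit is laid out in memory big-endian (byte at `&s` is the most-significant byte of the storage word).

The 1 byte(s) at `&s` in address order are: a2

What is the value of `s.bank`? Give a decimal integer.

[0]=0xa2 (big-endian) → word 0xa2
prio:1 @ bit 7 → (0xa2>>7)&0x1 = 0x1
cnt:1 @ bit 6 → (0xa2>>6)&0x1 = 0x0
bank:2 @ bit 4 → (0xa2>>4)&0x3 = 0x2  ←
tag:1 @ bit 3 → (0xa2>>3)&0x1 = 0x0
lvl:2 @ bit 1 → (0xa2>>1)&0x3 = 0x1
id:1 @ bit 0 → (0xa2>>0)&0x1 = 0x0

2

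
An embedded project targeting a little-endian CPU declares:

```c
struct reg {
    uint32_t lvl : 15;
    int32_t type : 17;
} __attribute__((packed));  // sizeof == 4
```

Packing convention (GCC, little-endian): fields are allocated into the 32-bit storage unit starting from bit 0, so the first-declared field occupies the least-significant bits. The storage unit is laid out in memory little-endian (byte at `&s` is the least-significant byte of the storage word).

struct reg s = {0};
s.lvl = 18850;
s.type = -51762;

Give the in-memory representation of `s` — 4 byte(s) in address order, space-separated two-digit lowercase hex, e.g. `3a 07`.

lvl (15b) val=18850 bits=0x49a2 at bit 0: 0x000049a2
type (17b) val=-51762 bits=0x135ce at bit 15: 0x9ae749a2
word = 0x9ae749a2 → little-endian bytes:
  [0]=0xa2  [1]=0x49  [2]=0xe7  [3]=0x9a

a2 49 e7 9a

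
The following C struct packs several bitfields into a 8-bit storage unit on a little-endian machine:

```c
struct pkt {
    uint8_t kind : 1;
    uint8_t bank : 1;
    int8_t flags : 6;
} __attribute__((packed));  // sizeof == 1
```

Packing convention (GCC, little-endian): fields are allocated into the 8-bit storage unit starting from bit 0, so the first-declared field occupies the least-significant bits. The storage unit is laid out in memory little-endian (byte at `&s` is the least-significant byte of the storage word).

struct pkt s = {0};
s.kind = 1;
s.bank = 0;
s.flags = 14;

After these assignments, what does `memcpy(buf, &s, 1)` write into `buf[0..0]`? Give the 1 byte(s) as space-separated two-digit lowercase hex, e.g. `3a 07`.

[0+:1] kind=1 & 0x1 = 0x1; word=0x01
[1+:1] bank=0 & 0x1 = 0x0; word=0x01
[2+:6] flags=14 & 0x3f = 0xe; word=0x39
word = 0x39 → little-endian bytes:
  [0]=0x39

39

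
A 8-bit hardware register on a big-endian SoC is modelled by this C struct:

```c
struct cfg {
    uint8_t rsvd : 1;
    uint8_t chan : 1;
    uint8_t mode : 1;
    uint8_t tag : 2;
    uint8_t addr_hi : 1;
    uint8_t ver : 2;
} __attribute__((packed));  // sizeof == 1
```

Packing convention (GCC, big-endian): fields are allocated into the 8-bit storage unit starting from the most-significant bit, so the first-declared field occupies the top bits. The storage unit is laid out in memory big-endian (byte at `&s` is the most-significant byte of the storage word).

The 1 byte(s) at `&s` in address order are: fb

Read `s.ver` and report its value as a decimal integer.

[0]=0xfb (big-endian) → word 0xfb
rsvd:1 @ bit 7 → (0xfb>>7)&0x1 = 0x1
chan:1 @ bit 6 → (0xfb>>6)&0x1 = 0x1
mode:1 @ bit 5 → (0xfb>>5)&0x1 = 0x1
tag:2 @ bit 3 → (0xfb>>3)&0x3 = 0x3
addr_hi:1 @ bit 2 → (0xfb>>2)&0x1 = 0x0
ver:2 @ bit 0 → (0xfb>>0)&0x3 = 0x3  ←

3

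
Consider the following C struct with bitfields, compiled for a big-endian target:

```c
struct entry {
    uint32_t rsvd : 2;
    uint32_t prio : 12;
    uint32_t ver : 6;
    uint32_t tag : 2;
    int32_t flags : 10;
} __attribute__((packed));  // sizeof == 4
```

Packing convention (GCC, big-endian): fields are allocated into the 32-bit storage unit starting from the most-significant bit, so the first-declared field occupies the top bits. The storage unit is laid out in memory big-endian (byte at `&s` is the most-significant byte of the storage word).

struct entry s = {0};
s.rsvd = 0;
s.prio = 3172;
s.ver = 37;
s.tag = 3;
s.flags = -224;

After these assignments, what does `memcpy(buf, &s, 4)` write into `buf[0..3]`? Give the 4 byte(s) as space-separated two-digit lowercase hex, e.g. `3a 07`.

31 92 5f 20

[30+:2] rsvd=0 & 0x3 = 0x0; word=0x00000000
[18+:12] prio=3172 & 0xfff = 0xc64; word=0x31900000
[12+:6] ver=37 & 0x3f = 0x25; word=0x31925000
[10+:2] tag=3 & 0x3 = 0x3; word=0x31925c00
[0+:10] flags=-224 & 0x3ff = 0x320; word=0x31925f20
word = 0x31925f20 → big-endian bytes:
  [0]=0x31  [1]=0x92  [2]=0x5f  [3]=0x20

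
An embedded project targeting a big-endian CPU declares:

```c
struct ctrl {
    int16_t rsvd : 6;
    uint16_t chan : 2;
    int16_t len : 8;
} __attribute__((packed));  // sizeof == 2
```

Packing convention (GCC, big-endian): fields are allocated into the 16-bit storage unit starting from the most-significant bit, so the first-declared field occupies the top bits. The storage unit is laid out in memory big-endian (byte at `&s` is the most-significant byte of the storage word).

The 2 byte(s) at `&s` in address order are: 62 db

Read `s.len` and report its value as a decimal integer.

-37

[0]=0x62 [1]=0xdb (big-endian) → word 0x62db
rsvd [10+:6] = (word>>10) & 0x3f = 24
chan [8+:2] = (word>>8) & 0x3 = 2
len [0+:8] = (word>>0) & 0xff = 219  ←
len signed 8b, MSB=1: 219 - 256 = -37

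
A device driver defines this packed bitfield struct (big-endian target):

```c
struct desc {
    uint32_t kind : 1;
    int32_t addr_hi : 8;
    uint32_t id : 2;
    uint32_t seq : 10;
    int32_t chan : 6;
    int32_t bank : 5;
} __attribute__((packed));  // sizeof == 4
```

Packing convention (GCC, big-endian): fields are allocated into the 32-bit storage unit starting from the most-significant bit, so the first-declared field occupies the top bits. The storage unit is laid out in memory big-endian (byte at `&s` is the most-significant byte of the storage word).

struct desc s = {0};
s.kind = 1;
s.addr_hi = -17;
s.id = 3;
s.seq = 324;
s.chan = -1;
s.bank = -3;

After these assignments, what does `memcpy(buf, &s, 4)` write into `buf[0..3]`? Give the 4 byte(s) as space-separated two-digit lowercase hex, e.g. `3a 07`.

f7 ea 27 fd

kind:1 = 1 → 0x1 << 31 → word 0x80000000
addr_hi:8 = -17 → 0xef << 23 → word 0xf7800000
id:2 = 3 → 0x3 << 21 → word 0xf7e00000
seq:10 = 324 → 0x144 << 11 → word 0xf7ea2000
chan:6 = -1 → 0x3f << 5 → word 0xf7ea27e0
bank:5 = -3 → 0x1d << 0 → word 0xf7ea27fd
word = 0xf7ea27fd → big-endian bytes:
  [0]=0xf7  [1]=0xea  [2]=0x27  [3]=0xfd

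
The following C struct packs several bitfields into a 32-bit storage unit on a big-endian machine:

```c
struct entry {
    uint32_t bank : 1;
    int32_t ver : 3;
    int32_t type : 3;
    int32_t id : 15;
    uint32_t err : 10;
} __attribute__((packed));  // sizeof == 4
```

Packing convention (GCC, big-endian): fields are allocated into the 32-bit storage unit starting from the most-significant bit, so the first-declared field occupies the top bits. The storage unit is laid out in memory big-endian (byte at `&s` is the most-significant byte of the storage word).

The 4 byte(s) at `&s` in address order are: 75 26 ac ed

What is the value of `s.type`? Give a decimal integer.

2

[0]=0x75 [1]=0x26 [2]=0xac [3]=0xed (big-endian) → word 0x7526aced
bank:1 @ bit 31 → (0x7526aced>>31)&0x1 = 0x0
ver:3 @ bit 28 → (0x7526aced>>28)&0x7 = 0x7
type:3 @ bit 25 → (0x7526aced>>25)&0x7 = 0x2  ←
id:15 @ bit 10 → (0x7526aced>>10)&0x7fff = 0x49ab
err:10 @ bit 0 → (0x7526aced>>0)&0x3ff = 0xed
type signed 3b, MSB=0: value = 2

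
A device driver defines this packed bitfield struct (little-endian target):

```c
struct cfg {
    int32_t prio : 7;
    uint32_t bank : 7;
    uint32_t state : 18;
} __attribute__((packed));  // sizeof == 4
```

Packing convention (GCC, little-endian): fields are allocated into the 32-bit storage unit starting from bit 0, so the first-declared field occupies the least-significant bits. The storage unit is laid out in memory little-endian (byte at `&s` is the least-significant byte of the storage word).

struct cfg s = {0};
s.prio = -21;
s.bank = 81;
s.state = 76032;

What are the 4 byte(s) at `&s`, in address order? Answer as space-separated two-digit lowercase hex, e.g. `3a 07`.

eb 28 40 4a

[0+:7] prio=-21 & 0x7f = 0x6b; word=0x0000006b
[7+:7] bank=81 & 0x7f = 0x51; word=0x000028eb
[14+:18] state=76032 & 0x3ffff = 0x12900; word=0x4a4028eb
word = 0x4a4028eb → little-endian bytes:
  [0]=0xeb  [1]=0x28  [2]=0x40  [3]=0x4a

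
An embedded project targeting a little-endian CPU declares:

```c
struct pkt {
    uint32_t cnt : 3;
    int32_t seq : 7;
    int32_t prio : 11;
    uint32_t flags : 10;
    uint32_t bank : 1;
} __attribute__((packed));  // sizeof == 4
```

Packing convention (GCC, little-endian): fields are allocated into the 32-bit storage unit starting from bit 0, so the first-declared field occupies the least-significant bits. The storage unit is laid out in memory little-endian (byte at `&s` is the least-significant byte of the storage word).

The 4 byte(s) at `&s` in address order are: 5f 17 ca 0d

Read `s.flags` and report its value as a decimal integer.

[0]=0x5f [1]=0x17 [2]=0xca [3]=0x0d (little-endian) → word 0x0dca175f
cnt:3 @ bit 0 → (0x0dca175f>>0)&0x7 = 0x7
seq:7 @ bit 3 → (0x0dca175f>>3)&0x7f = 0x6b
prio:11 @ bit 10 → (0x0dca175f>>10)&0x7ff = 0x285
flags:10 @ bit 21 → (0x0dca175f>>21)&0x3ff = 0x6e  ←
bank:1 @ bit 31 → (0x0dca175f>>31)&0x1 = 0x0

110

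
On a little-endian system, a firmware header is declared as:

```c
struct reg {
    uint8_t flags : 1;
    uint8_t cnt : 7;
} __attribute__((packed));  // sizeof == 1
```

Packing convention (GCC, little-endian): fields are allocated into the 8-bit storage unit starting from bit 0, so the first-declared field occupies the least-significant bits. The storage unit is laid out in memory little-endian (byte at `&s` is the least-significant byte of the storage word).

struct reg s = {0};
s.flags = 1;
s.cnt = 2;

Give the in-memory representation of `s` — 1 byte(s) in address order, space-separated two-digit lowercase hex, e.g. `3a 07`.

flags:1 = 1 → 0x1 << 0 → word 0x01
cnt:7 = 2 → 0x2 << 1 → word 0x05
word = 0x05 → little-endian bytes:
  [0]=0x05

05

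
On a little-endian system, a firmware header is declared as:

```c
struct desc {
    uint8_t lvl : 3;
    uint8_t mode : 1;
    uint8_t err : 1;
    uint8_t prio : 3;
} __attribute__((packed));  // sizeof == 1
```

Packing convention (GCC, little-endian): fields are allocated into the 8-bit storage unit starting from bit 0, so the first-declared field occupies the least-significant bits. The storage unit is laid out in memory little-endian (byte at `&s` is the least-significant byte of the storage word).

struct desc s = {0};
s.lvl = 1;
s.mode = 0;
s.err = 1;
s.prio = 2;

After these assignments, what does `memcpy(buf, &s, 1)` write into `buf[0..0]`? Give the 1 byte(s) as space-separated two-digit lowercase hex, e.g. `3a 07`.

[0+:3] lvl=1 & 0x7 = 0x1; word=0x01
[3+:1] mode=0 & 0x1 = 0x0; word=0x01
[4+:1] err=1 & 0x1 = 0x1; word=0x11
[5+:3] prio=2 & 0x7 = 0x2; word=0x51
word = 0x51 → little-endian bytes:
  [0]=0x51

51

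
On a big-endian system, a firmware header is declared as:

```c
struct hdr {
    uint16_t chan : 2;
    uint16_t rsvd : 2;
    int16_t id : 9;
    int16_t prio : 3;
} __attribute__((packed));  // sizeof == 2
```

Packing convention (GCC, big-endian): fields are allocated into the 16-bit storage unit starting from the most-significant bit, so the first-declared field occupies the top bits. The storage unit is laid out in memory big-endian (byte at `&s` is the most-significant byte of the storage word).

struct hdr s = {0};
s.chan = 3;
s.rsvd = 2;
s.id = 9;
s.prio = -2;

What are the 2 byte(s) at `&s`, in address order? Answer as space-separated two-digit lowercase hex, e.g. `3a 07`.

e0 4e

chan:2 = 3 → 0x3 << 14 → word 0xc000
rsvd:2 = 2 → 0x2 << 12 → word 0xe000
id:9 = 9 → 0x9 << 3 → word 0xe048
prio:3 = -2 → 0x6 << 0 → word 0xe04e
word = 0xe04e → big-endian bytes:
  [0]=0xe0  [1]=0x4e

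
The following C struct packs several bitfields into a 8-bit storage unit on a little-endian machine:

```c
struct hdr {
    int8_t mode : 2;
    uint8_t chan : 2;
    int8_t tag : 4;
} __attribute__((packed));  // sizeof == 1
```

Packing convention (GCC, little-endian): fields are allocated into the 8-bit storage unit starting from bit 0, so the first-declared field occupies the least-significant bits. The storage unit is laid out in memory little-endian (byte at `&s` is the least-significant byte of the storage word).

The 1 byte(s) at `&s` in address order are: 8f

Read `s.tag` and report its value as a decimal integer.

-8

[0]=0x8f (little-endian) → word 0x8f
mode:2 @ bit 0 → (0x8f>>0)&0x3 = 0x3
chan:2 @ bit 2 → (0x8f>>2)&0x3 = 0x3
tag:4 @ bit 4 → (0x8f>>4)&0xf = 0x8  ←
tag signed 4b, MSB=1: 8 - 16 = -8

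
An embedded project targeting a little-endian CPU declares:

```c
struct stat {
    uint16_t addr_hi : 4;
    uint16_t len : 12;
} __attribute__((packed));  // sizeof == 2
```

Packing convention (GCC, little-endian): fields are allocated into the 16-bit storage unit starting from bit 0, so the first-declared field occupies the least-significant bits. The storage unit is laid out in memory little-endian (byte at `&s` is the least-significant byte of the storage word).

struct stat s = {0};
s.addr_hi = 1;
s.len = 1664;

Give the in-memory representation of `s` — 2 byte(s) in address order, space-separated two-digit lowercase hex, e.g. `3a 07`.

01 68

[0+:4] addr_hi=1 & 0xf = 0x1; word=0x0001
[4+:12] len=1664 & 0xfff = 0x680; word=0x6801
word = 0x6801 → little-endian bytes:
  [0]=0x01  [1]=0x68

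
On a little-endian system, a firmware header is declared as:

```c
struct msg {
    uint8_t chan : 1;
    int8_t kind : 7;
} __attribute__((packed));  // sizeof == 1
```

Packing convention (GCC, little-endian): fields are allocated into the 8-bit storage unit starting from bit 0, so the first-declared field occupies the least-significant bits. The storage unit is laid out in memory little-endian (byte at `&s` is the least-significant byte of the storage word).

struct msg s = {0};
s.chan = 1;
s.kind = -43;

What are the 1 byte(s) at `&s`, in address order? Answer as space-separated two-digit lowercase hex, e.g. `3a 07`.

chan (1b) val=1 bits=0x1 at bit 0: 0x01
kind (7b) val=-43 bits=0x55 at bit 1: 0xab
word = 0xab → little-endian bytes:
  [0]=0xab

ab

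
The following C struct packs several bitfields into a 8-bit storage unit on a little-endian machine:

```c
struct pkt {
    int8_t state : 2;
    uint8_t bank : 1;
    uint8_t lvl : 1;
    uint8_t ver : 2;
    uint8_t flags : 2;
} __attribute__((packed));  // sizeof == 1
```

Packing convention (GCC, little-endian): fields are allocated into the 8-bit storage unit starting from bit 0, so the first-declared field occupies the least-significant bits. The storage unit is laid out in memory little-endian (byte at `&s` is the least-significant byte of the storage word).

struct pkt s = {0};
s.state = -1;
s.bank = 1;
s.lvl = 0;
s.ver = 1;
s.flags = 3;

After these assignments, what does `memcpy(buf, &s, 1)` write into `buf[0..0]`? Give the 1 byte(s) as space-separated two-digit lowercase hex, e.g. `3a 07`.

[0+:2] state=-1 & 0x3 = 0x3; word=0x03
[2+:1] bank=1 & 0x1 = 0x1; word=0x07
[3+:1] lvl=0 & 0x1 = 0x0; word=0x07
[4+:2] ver=1 & 0x3 = 0x1; word=0x17
[6+:2] flags=3 & 0x3 = 0x3; word=0xd7
word = 0xd7 → little-endian bytes:
  [0]=0xd7

d7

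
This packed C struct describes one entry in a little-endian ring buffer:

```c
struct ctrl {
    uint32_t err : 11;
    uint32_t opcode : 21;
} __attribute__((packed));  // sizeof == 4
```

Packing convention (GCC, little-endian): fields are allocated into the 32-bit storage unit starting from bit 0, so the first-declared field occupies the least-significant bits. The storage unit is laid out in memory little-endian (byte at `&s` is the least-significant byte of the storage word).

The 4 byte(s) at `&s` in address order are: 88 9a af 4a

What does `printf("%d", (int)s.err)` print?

[0]=0x88 [1]=0x9a [2]=0xaf [3]=0x4a (little-endian) → word 0x4aaf9a88
err [0+:11] = (word>>0) & 0x7ff = 648  ←
opcode [11+:21] = (word>>11) & 0x1fffff = 611827

648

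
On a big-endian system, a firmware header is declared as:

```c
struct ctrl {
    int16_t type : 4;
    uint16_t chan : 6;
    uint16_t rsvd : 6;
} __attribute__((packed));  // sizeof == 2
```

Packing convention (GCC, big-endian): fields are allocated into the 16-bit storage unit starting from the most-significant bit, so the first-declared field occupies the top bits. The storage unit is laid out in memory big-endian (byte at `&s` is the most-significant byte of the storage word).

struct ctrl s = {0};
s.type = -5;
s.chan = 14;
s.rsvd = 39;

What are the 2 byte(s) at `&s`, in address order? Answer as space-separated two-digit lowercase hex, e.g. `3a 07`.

[12+:4] type=-5 & 0xf = 0xb; word=0xb000
[6+:6] chan=14 & 0x3f = 0xe; word=0xb380
[0+:6] rsvd=39 & 0x3f = 0x27; word=0xb3a7
word = 0xb3a7 → big-endian bytes:
  [0]=0xb3  [1]=0xa7

b3 a7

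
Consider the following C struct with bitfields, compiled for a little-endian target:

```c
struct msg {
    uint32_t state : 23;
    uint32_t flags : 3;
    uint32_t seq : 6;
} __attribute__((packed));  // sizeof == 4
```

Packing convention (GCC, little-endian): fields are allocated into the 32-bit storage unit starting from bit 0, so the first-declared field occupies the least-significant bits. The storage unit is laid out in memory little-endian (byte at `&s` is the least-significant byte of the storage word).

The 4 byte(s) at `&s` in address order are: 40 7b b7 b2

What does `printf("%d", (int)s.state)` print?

3636032

[0]=0x40 [1]=0x7b [2]=0xb7 [3]=0xb2 (little-endian) → word 0xb2b77b40
state:23 @ bit 0 → (0xb2b77b40>>0)&0x7fffff = 0x377b40  ←
flags:3 @ bit 23 → (0xb2b77b40>>23)&0x7 = 0x5
seq:6 @ bit 26 → (0xb2b77b40>>26)&0x3f = 0x2c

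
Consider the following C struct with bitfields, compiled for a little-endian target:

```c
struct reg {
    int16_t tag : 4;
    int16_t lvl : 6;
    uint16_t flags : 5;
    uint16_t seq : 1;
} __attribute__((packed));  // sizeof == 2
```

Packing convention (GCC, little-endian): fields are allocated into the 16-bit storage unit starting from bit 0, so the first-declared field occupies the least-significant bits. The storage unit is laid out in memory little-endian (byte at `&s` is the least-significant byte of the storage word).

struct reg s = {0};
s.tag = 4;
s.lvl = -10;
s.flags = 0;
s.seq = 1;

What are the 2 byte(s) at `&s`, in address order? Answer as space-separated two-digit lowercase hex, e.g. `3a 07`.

64 83

[0+:4] tag=4 & 0xf = 0x4; word=0x0004
[4+:6] lvl=-10 & 0x3f = 0x36; word=0x0364
[10+:5] flags=0 & 0x1f = 0x0; word=0x0364
[15+:1] seq=1 & 0x1 = 0x1; word=0x8364
word = 0x8364 → little-endian bytes:
  [0]=0x64  [1]=0x83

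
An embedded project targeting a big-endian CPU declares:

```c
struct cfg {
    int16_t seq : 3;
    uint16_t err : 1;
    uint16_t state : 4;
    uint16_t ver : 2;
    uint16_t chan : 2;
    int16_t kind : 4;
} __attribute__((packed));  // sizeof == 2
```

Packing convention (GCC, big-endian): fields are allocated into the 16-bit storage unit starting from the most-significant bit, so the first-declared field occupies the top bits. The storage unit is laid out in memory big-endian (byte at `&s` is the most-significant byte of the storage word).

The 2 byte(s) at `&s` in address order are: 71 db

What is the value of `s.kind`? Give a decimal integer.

-5

[0]=0x71 [1]=0xdb (big-endian) → word 0x71db
seq:3 @ bit 13 → (0x71db>>13)&0x7 = 0x3
err:1 @ bit 12 → (0x71db>>12)&0x1 = 0x1
state:4 @ bit 8 → (0x71db>>8)&0xf = 0x1
ver:2 @ bit 6 → (0x71db>>6)&0x3 = 0x3
chan:2 @ bit 4 → (0x71db>>4)&0x3 = 0x1
kind:4 @ bit 0 → (0x71db>>0)&0xf = 0xb  ←
kind signed 4b, MSB=1: 11 - 16 = -5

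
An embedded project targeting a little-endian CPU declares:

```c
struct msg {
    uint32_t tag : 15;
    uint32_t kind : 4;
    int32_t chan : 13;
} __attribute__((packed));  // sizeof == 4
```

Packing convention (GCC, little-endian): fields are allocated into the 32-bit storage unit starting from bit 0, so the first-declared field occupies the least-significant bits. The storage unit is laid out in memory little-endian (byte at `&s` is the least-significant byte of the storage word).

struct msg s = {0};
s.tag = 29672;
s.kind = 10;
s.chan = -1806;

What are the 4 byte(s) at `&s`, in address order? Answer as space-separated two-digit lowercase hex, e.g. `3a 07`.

tag:15 = 29672 → 0x73e8 << 0 → word 0x000073e8
kind:4 = 10 → 0xa << 15 → word 0x000573e8
chan:13 = -1806 → 0x18f2 << 19 → word 0xc79573e8
word = 0xc79573e8 → little-endian bytes:
  [0]=0xe8  [1]=0x73  [2]=0x95  [3]=0xc7

e8 73 95 c7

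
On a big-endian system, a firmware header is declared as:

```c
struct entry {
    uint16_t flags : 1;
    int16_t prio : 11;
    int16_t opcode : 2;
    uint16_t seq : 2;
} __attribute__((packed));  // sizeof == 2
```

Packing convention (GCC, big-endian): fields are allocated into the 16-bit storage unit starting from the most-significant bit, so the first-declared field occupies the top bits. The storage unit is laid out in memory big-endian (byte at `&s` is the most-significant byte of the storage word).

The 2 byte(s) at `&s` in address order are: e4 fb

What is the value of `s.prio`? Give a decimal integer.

[0]=0xe4 [1]=0xfb (big-endian) → word 0xe4fb
flags:1 @ bit 15 → (0xe4fb>>15)&0x1 = 0x1
prio:11 @ bit 4 → (0xe4fb>>4)&0x7ff = 0x64f  ←
opcode:2 @ bit 2 → (0xe4fb>>2)&0x3 = 0x2
seq:2 @ bit 0 → (0xe4fb>>0)&0x3 = 0x3
prio signed 11b, MSB=1: 1615 - 2048 = -433

-433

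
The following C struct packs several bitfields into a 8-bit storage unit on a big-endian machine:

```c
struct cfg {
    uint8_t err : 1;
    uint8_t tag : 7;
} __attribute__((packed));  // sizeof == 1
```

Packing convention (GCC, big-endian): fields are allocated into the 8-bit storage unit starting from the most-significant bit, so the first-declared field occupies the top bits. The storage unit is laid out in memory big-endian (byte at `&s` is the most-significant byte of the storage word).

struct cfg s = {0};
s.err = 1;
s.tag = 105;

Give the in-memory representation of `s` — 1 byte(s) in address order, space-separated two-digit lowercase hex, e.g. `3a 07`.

e9

[7+:1] err=1 & 0x1 = 0x1; word=0x80
[0+:7] tag=105 & 0x7f = 0x69; word=0xe9
word = 0xe9 → big-endian bytes:
  [0]=0xe9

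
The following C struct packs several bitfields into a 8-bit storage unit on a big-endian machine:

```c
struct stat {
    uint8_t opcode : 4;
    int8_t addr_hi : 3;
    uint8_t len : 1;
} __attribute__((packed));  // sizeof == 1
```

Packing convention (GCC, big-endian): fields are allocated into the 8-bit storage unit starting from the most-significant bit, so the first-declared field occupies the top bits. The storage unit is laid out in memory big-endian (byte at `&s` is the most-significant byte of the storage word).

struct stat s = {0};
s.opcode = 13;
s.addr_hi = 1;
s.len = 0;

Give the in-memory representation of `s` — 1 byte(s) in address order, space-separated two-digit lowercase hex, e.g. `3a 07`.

d2

[4+:4] opcode=13 & 0xf = 0xd; word=0xd0
[1+:3] addr_hi=1 & 0x7 = 0x1; word=0xd2
[0+:1] len=0 & 0x1 = 0x0; word=0xd2
word = 0xd2 → big-endian bytes:
  [0]=0xd2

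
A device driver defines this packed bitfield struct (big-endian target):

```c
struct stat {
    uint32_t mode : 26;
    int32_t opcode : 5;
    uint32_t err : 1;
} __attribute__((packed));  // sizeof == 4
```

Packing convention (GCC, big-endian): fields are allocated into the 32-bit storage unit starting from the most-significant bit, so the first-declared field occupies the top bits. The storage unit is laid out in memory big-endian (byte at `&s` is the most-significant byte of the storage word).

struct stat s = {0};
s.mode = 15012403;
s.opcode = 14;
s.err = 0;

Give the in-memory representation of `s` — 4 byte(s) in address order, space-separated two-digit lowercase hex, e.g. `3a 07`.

[6+:26] mode=15012403 & 0x3ffffff = 0xe51233; word=0x39448cc0
[1+:5] opcode=14 & 0x1f = 0xe; word=0x39448cdc
[0+:1] err=0 & 0x1 = 0x0; word=0x39448cdc
word = 0x39448cdc → big-endian bytes:
  [0]=0x39  [1]=0x44  [2]=0x8c  [3]=0xdc

39 44 8c dc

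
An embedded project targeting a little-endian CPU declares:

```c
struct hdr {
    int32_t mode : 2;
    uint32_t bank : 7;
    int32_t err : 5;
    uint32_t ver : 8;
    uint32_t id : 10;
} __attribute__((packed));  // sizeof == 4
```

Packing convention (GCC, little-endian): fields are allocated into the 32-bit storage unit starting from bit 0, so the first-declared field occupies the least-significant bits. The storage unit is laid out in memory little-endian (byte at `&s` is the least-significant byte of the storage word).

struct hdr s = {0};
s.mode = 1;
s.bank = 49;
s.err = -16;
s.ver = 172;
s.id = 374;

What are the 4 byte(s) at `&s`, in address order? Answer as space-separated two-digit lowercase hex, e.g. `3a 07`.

c5 20 ab 5d

[0+:2] mode=1 & 0x3 = 0x1; word=0x00000001
[2+:7] bank=49 & 0x7f = 0x31; word=0x000000c5
[9+:5] err=-16 & 0x1f = 0x10; word=0x000020c5
[14+:8] ver=172 & 0xff = 0xac; word=0x002b20c5
[22+:10] id=374 & 0x3ff = 0x176; word=0x5dab20c5
word = 0x5dab20c5 → little-endian bytes:
  [0]=0xc5  [1]=0x20  [2]=0xab  [3]=0x5d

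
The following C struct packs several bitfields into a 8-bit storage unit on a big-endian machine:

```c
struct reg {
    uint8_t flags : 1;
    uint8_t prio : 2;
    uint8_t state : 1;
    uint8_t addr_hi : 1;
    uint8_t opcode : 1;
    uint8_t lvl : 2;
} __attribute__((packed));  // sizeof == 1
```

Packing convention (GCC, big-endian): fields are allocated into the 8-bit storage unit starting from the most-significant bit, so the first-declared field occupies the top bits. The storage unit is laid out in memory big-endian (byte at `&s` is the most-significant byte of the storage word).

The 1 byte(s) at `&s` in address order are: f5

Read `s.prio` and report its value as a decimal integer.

[0]=0xf5 (big-endian) → word 0xf5
flags:1 @ bit 7 → (0xf5>>7)&0x1 = 0x1
prio:2 @ bit 5 → (0xf5>>5)&0x3 = 0x3  ←
state:1 @ bit 4 → (0xf5>>4)&0x1 = 0x1
addr_hi:1 @ bit 3 → (0xf5>>3)&0x1 = 0x0
opcode:1 @ bit 2 → (0xf5>>2)&0x1 = 0x1
lvl:2 @ bit 0 → (0xf5>>0)&0x3 = 0x1

3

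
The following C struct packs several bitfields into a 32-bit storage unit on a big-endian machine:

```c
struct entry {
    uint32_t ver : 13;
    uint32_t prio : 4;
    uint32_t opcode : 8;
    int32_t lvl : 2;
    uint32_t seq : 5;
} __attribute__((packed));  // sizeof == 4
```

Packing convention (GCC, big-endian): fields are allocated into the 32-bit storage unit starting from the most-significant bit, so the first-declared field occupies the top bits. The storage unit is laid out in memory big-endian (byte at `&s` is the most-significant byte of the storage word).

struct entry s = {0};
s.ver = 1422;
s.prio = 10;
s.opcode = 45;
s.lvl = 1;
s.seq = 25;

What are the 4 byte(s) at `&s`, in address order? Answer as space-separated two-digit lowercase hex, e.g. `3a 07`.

2c 75 16 b9

[19+:13] ver=1422 & 0x1fff = 0x58e; word=0x2c700000
[15+:4] prio=10 & 0xf = 0xa; word=0x2c750000
[7+:8] opcode=45 & 0xff = 0x2d; word=0x2c751680
[5+:2] lvl=1 & 0x3 = 0x1; word=0x2c7516a0
[0+:5] seq=25 & 0x1f = 0x19; word=0x2c7516b9
word = 0x2c7516b9 → big-endian bytes:
  [0]=0x2c  [1]=0x75  [2]=0x16  [3]=0xb9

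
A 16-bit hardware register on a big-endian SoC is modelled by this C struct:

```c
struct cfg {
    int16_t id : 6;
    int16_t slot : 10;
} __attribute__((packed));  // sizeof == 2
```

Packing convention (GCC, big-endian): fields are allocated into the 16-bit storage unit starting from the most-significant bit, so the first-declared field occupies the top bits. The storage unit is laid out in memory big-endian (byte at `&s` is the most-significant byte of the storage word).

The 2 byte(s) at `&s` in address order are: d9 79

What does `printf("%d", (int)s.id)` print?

[0]=0xd9 [1]=0x79 (big-endian) → word 0xd979
id [10+:6] = (word>>10) & 0x3f = 54  ←
slot [0+:10] = (word>>0) & 0x3ff = 377
id signed 6b, MSB=1: 54 - 64 = -10

-10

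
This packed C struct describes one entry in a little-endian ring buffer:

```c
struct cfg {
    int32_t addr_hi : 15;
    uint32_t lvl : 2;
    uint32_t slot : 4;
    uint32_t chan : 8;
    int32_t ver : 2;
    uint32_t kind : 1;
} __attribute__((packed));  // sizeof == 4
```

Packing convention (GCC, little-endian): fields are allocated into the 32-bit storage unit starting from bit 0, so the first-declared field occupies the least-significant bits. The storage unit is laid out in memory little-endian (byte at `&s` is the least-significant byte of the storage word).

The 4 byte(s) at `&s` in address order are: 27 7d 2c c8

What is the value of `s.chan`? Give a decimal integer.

[0]=0x27 [1]=0x7d [2]=0x2c [3]=0xc8 (little-endian) → word 0xc82c7d27
addr_hi [0+:15] = (word>>0) & 0x7fff = 32039
lvl [15+:2] = (word>>15) & 0x3 = 0
slot [17+:4] = (word>>17) & 0xf = 6
chan [21+:8] = (word>>21) & 0xff = 65  ←
ver [29+:2] = (word>>29) & 0x3 = 2
kind [31+:1] = (word>>31) & 0x1 = 1

65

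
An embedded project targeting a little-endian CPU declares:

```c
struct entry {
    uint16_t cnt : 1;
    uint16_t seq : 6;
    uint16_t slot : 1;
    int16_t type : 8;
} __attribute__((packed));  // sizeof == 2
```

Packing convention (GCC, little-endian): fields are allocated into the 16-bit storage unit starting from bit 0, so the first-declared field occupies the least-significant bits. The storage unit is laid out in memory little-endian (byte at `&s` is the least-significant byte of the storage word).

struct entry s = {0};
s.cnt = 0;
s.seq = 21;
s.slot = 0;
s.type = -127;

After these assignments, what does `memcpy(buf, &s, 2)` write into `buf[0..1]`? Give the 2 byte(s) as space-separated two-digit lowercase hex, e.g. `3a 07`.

cnt (1b) val=0 bits=0x0 at bit 0: 0x0000
seq (6b) val=21 bits=0x15 at bit 1: 0x002a
slot (1b) val=0 bits=0x0 at bit 7: 0x002a
type (8b) val=-127 bits=0x81 at bit 8: 0x812a
word = 0x812a → little-endian bytes:
  [0]=0x2a  [1]=0x81

2a 81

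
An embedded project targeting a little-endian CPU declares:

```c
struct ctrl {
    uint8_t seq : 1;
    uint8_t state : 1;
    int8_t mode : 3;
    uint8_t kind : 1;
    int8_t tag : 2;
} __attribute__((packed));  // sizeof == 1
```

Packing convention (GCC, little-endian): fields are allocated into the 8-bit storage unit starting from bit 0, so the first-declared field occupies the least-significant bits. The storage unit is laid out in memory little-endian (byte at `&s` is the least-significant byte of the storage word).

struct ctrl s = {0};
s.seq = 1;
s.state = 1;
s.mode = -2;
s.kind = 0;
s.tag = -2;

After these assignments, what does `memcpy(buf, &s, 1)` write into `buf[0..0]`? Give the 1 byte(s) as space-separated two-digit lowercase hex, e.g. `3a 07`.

seq:1 = 1 → 0x1 << 0 → word 0x01
state:1 = 1 → 0x1 << 1 → word 0x03
mode:3 = -2 → 0x6 << 2 → word 0x1b
kind:1 = 0 → 0x0 << 5 → word 0x1b
tag:2 = -2 → 0x2 << 6 → word 0x9b
word = 0x9b → little-endian bytes:
  [0]=0x9b

9b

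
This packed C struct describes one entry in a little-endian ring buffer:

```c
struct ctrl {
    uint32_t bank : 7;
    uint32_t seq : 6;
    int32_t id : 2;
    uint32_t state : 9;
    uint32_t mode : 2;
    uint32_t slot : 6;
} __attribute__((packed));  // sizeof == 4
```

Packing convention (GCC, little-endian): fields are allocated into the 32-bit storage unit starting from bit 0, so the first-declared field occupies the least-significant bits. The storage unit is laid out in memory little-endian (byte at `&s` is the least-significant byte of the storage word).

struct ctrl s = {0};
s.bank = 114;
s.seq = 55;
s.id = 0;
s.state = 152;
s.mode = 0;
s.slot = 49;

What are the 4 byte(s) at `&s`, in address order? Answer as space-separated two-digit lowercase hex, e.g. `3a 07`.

f2 1b 4c c4

[0+:7] bank=114 & 0x7f = 0x72; word=0x00000072
[7+:6] seq=55 & 0x3f = 0x37; word=0x00001bf2
[13+:2] id=0 & 0x3 = 0x0; word=0x00001bf2
[15+:9] state=152 & 0x1ff = 0x98; word=0x004c1bf2
[24+:2] mode=0 & 0x3 = 0x0; word=0x004c1bf2
[26+:6] slot=49 & 0x3f = 0x31; word=0xc44c1bf2
word = 0xc44c1bf2 → little-endian bytes:
  [0]=0xf2  [1]=0x1b  [2]=0x4c  [3]=0xc4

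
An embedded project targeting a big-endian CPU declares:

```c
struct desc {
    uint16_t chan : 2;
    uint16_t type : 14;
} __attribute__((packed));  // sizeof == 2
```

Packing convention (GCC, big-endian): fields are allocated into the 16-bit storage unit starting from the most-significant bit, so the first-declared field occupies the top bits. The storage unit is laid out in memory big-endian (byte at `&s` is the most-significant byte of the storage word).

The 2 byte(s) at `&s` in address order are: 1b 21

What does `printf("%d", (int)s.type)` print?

[0]=0x1b [1]=0x21 (big-endian) → word 0x1b21
chan [14+:2] = (word>>14) & 0x3 = 0
type [0+:14] = (word>>0) & 0x3fff = 6945  ←

6945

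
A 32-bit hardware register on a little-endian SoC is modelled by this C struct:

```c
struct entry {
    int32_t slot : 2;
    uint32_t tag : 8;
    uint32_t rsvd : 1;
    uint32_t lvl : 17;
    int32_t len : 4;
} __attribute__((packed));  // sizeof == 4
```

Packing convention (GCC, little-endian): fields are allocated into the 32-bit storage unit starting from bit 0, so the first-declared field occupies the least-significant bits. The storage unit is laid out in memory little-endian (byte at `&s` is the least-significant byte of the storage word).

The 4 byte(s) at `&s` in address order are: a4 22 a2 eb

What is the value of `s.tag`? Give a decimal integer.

169

[0]=0xa4 [1]=0x22 [2]=0xa2 [3]=0xeb (little-endian) → word 0xeba222a4
slot [0+:2] = (word>>0) & 0x3 = 0
tag [2+:8] = (word>>2) & 0xff = 169  ←
rsvd [10+:1] = (word>>10) & 0x1 = 0
lvl [11+:17] = (word>>11) & 0x1ffff = 95300
len [28+:4] = (word>>28) & 0xf = 14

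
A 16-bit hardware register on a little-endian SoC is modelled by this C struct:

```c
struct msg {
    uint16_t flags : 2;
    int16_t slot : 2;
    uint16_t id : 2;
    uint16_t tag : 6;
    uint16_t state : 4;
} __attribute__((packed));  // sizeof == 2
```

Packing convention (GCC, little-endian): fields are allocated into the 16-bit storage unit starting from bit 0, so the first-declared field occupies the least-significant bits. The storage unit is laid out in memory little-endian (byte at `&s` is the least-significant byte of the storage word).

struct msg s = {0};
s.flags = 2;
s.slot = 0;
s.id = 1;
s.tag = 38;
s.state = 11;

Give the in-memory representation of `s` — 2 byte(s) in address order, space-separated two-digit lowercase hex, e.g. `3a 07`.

flags (2b) val=2 bits=0x2 at bit 0: 0x0002
slot (2b) val=0 bits=0x0 at bit 2: 0x0002
id (2b) val=1 bits=0x1 at bit 4: 0x0012
tag (6b) val=38 bits=0x26 at bit 6: 0x0992
state (4b) val=11 bits=0xb at bit 12: 0xb992
word = 0xb992 → little-endian bytes:
  [0]=0x92  [1]=0xb9

92 b9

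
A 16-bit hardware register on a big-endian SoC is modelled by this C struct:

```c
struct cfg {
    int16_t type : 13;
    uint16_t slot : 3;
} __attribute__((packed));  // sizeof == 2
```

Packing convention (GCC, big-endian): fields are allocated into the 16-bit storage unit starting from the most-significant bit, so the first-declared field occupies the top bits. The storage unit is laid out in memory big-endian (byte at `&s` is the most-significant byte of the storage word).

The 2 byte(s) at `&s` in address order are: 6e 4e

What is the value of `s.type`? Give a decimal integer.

[0]=0x6e [1]=0x4e (big-endian) → word 0x6e4e
type [3+:13] = (word>>3) & 0x1fff = 3529  ←
slot [0+:3] = (word>>0) & 0x7 = 6
type signed 13b, MSB=0: value = 3529

3529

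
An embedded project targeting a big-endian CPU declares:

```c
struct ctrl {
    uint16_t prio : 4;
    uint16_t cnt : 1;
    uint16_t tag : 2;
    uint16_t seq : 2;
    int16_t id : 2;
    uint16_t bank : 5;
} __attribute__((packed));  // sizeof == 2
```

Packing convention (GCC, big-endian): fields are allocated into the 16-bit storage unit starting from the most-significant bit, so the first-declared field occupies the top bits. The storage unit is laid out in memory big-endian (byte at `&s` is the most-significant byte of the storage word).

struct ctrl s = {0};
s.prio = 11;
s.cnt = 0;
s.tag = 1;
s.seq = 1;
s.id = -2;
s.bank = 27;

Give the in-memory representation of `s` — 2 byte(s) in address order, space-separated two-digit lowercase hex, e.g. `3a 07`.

prio (4b) val=11 bits=0xb at bit 12: 0xb000
cnt (1b) val=0 bits=0x0 at bit 11: 0xb000
tag (2b) val=1 bits=0x1 at bit 9: 0xb200
seq (2b) val=1 bits=0x1 at bit 7: 0xb280
id (2b) val=-2 bits=0x2 at bit 5: 0xb2c0
bank (5b) val=27 bits=0x1b at bit 0: 0xb2db
word = 0xb2db → big-endian bytes:
  [0]=0xb2  [1]=0xdb

b2 db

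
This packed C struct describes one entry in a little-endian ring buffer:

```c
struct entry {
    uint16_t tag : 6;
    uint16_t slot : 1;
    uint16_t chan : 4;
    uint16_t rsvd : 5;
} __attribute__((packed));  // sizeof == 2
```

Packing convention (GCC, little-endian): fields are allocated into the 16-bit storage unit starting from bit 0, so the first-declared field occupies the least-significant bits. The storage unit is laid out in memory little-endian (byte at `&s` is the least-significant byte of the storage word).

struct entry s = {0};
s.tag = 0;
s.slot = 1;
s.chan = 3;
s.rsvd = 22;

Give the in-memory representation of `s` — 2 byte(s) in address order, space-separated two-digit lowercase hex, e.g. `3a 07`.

c0 b1

tag:6 = 0 → 0x0 << 0 → word 0x0000
slot:1 = 1 → 0x1 << 6 → word 0x0040
chan:4 = 3 → 0x3 << 7 → word 0x01c0
rsvd:5 = 22 → 0x16 << 11 → word 0xb1c0
word = 0xb1c0 → little-endian bytes:
  [0]=0xc0  [1]=0xb1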